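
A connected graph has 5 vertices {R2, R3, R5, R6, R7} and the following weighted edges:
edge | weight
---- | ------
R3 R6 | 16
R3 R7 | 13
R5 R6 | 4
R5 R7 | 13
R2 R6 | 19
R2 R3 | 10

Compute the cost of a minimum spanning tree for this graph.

Kruskal's algorithm — process edges by increasing weight (ties by edge label):
R5 R6 (4): add — endpoints in different components.
R2 R3 (10): add — endpoints in different components.
R3 R7 (13): add — endpoints in different components.
R5 R7 (13): add — endpoints in different components.
MST edges: R5 R6, R2 R3, R3 R7, R5 R7; total weight 4+10+13+13 = 40.

40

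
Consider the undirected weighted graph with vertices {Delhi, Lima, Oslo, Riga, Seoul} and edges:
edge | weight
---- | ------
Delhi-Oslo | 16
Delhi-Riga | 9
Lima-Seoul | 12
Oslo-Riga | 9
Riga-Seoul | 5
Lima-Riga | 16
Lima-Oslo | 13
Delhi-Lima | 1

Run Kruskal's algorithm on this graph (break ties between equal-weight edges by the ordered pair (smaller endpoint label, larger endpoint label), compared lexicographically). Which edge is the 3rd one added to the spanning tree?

Delhi-Riga

Kruskal: consider edges lightest-first.
Delhi-Lima (1): add — endpoints in different components.
Riga-Seoul (5): add — endpoints in different components.
Delhi-Riga (9): add — endpoints in different components.
Oslo-Riga (9): add — endpoints in different components.
The 3rd edge added is Delhi-Riga.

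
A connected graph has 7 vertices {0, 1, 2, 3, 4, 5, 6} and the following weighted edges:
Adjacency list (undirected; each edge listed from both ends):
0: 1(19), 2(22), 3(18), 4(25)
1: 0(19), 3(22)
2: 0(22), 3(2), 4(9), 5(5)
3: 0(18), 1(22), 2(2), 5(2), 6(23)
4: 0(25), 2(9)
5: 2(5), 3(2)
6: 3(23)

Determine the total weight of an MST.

73

Prim, starting at 4.
Step 1: cheapest edge leaving the tree is 2 4 (9); add 2.
Step 2: cheapest edge leaving the tree is 2 3 (2); add 3.
Step 3: cheapest edge leaving the tree is 3 5 (2); add 5.
Step 4: cheapest edge leaving the tree is 0 3 (18); add 0.
Step 5: cheapest edge leaving the tree is 0 1 (19); add 1.
Step 6: cheapest edge leaving the tree is 3 6 (23); add 6.
MST edges: 2 4, 2 3, 3 5, 0 3, 0 1, 3 6; total weight 9+2+2+18+19+23 = 73.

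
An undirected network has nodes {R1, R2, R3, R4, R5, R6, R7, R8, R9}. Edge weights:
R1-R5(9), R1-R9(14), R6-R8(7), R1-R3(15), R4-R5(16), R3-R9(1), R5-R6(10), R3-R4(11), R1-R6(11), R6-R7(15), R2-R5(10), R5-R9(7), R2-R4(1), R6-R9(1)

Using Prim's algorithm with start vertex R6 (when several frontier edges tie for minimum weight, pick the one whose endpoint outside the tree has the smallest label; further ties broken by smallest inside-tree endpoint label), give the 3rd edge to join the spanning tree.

R5-R9

Prim's algorithm from R6:
Step 1: frontier [R6-R9 1, R6-R8 7, R5-R6 10, R1-R6 11, R6-R7 15] → take R6-R9 (1); add R9.
Step 2: frontier [R6-R8 7, R5-R6 10, R1-R6 11, R6-R7 15, R3-R9 1, R5-R9 7, R1-R9 14] → take R3-R9 (1); add R3.
Step 3: frontier [R3-R4 11, R1-R3 15, R6-R8 7, R5-R6 10, R1-R6 11, R6-R7 15, R5-R9 7, R1-R9 14] → take R5-R9 (7); add R5.
Step 4: frontier [R3-R4 11, R1-R3 15, R1-R5 9, R2-R5 10, R4-R5 16, R6-R8 7, R1-R6 11, R6-R7 15, R1-R9 14] → take R6-R8 (7); add R8.
Step 5: frontier [R3-R4 11, R1-R3 15, R1-R5 9, R2-R5 10, R4-R5 16, R1-R6 11, R6-R7 15, R1-R9 14] → take R1-R5 (9); add R1.
Step 6: frontier [R3-R4 11, R2-R5 10, R4-R5 16, R6-R7 15] → take R2-R5 (10); add R2.
Step 7: frontier [R2-R4 1, R3-R4 11, R4-R5 16, R6-R7 15] → take R2-R4 (1); add R4.
Step 8: frontier [R6-R7 15] → take R6-R7 (15); add R7.
The 3rd edge added is R5-R9.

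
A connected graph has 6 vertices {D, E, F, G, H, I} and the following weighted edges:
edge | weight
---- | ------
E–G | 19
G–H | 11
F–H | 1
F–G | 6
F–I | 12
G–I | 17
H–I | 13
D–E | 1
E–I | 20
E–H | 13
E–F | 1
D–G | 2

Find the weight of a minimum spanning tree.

17

Grow the tree from F using Prim:
Step 1: frontier [E–F 1, F–H 1, F–G 6, F–I 12] → take E–F (1); add E.
Step 2: frontier [D–E 1, E–H 13, E–G 19, E–I 20, F–H 1, F–G 6, F–I 12] → take D–E (1); add D.
Step 3: frontier [D–G 2, E–H 13, E–G 19, E–I 20, F–H 1, F–G 6, F–I 12] → take F–H (1); add H.
Step 4: frontier [D–G 2, E–G 19, E–I 20, F–G 6, F–I 12, G–H 11, H–I 13] → take D–G (2); add G.
Step 5: frontier [E–I 20, F–I 12, G–I 17, H–I 13] → take F–I (12); add I.
MST edges: E–F, D–E, F–H, D–G, F–I; total weight 1+1+1+2+12 = 17.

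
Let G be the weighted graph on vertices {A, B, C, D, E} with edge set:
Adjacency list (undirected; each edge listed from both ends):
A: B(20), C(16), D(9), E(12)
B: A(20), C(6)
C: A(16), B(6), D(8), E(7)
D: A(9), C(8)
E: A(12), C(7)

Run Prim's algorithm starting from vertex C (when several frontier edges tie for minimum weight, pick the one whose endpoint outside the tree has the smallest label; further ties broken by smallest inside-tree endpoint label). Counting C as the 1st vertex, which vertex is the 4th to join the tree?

Prim's algorithm from C:
Step 1: cheapest edge leaving the tree is B–C (6); add B.
Step 2: cheapest edge leaving the tree is C–E (7); add E.
Step 3: cheapest edge leaving the tree is C–D (8); add D.
Step 4: cheapest edge leaving the tree is A–D (9); add A.
Vertex order: C, B, E, D, A. The 4th vertex is D.

D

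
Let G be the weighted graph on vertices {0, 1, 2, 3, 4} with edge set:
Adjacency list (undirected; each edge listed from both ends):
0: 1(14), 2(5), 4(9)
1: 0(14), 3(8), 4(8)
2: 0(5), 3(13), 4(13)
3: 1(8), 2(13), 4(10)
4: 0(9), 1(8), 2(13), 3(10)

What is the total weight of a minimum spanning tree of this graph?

Sort edges by weight, then run Kruskal:
0-2 (5): add. Components now {0,2} {1} {3} {4}
1-3 (8): add. Components now {0,2} {1,3} {4}
1-4 (8): add. Components now {0,2} {1,3,4}
0-4 (9): add. Components now {0,1,2,3,4}
MST edges: 0-2, 1-3, 1-4, 0-4; total weight 5+8+8+9 = 30.

30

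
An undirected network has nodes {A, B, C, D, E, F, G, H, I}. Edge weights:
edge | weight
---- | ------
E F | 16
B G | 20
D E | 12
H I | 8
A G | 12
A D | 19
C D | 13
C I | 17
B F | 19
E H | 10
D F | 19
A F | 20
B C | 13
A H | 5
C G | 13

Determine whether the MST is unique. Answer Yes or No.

Sort edges by weight, then run Kruskal:
A H (5): add — endpoints in different components.
H I (8): add — endpoints in different components.
E H (10): add — endpoints in different components.
A G (12): add — endpoints in different components.
D E (12): add — endpoints in different components.
B C (13): add — endpoints in different components.
C D (13): add — endpoints in different components.
C G (13): skip — C and G already connected.
E F (16): add — endpoints in different components.
Non-tree edge C G has weight 13, equal to the heaviest edge on its tree cycle — swapping gives another MST of the same weight. Not unique.

No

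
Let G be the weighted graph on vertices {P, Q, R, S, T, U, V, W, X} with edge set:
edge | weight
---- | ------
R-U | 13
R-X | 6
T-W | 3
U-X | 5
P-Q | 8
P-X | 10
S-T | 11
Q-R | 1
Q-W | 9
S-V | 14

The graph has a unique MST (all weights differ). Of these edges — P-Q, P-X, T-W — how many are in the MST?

2

Sort edges by weight, then run Kruskal:
Q-R (1): add — endpoints in different components.
T-W (3): add — endpoints in different components.
U-X (5): add — endpoints in different components.
R-X (6): add — endpoints in different components.
P-Q (8): add — endpoints in different components.
Q-W (9): add — endpoints in different components.
P-X (10): skip — P and X already connected.
S-T (11): add — endpoints in different components.
R-U (13): skip — R and U already connected.
S-V (14): add — endpoints in different components.
MST edge set: {Q-R, T-W, U-X, R-X, P-Q, Q-W, S-T, S-V}.
Of the listed edges, {P-Q, T-W} are in the MST → 2.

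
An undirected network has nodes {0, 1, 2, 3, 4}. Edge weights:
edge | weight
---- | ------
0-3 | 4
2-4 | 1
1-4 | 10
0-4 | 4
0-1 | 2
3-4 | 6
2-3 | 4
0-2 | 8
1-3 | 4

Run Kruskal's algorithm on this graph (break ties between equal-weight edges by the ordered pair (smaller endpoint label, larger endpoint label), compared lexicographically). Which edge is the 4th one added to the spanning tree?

0-4

Kruskal: consider edges lightest-first.
2-4 (1): add. Components now {0} {1} {2,4} {3}
0-1 (2): add. Components now {0,1} {2,4} {3}
0-3 (4): add. Components now {0,1,3} {2,4}
0-4 (4): add. Components now {0,1,2,3,4}
The 4th edge added is 0-4.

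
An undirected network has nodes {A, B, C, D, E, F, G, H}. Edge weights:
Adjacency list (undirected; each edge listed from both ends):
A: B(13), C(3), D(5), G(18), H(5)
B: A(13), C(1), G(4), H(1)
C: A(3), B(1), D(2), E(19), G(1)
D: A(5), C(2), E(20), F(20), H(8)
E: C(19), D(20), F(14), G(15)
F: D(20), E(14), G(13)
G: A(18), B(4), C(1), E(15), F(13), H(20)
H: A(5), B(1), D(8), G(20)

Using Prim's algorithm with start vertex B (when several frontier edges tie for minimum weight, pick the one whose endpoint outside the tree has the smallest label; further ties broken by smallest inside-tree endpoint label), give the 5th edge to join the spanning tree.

A-C

Prim, starting at B.
Step 1: cheapest edge leaving the tree is B-C (1); add C.
Step 2: cheapest edge leaving the tree is C-G (1); add G.
Step 3: cheapest edge leaving the tree is B-H (1); add H.
Step 4: cheapest edge leaving the tree is C-D (2); add D.
Step 5: cheapest edge leaving the tree is A-C (3); add A.
Step 6: cheapest edge leaving the tree is F-G (13); add F.
Step 7: cheapest edge leaving the tree is E-F (14); add E.
The 5th edge added is A-C.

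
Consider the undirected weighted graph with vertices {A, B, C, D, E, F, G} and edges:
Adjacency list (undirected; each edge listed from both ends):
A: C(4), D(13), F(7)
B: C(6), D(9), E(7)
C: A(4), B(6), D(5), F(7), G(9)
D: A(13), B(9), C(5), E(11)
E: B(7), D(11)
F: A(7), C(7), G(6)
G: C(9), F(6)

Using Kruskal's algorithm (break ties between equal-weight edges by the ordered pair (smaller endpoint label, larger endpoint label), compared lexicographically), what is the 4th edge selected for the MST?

F-G

Kruskal: consider edges lightest-first.
A–C (4): add. Components now {A,C} {B} {D} {E} {F} {G}
C–D (5): add. Components now {A,C,D} {B} {E} {F} {G}
B–C (6): add. Components now {A,B,C,D} {E} {F} {G}
F–G (6): add. Components now {A,B,C,D} {E} {F,G}
A–F (7): add. Components now {A,B,C,D,F,G} {E}
B–E (7): add. Components now {A,B,C,D,E,F,G}
The 4th edge added is F–G.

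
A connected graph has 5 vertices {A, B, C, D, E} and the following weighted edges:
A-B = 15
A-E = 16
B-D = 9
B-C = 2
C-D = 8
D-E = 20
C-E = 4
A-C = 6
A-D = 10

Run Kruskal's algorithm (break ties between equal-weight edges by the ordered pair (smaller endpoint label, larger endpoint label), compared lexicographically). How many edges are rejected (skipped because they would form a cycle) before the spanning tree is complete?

0

Sort edges by weight, then run Kruskal:
B-C (2): add. Components now {A} {B,C} {D} {E}
C-E (4): add. Components now {A} {B,C,E} {D}
A-C (6): add. Components now {A,B,C,E} {D}
C-D (8): add. Components now {A,B,C,D,E}
Edges rejected before the tree was complete: 0.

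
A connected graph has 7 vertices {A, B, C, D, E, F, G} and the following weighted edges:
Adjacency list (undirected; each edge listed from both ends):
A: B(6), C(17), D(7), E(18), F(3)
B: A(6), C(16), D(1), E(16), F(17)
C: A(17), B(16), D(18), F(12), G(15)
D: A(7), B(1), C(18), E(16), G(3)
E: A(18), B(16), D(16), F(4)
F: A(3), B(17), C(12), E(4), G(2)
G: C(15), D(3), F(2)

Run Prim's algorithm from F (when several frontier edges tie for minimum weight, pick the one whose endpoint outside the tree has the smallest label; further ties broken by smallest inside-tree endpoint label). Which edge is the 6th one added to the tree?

C-F

Prim's algorithm from F:
Step 1: cheapest edge leaving the tree is F—G (2); add G.
Step 2: cheapest edge leaving the tree is A—F (3); add A.
Step 3: cheapest edge leaving the tree is D—G (3); add D.
Step 4: cheapest edge leaving the tree is B—D (1); add B.
Step 5: cheapest edge leaving the tree is E—F (4); add E.
Step 6: cheapest edge leaving the tree is C—F (12); add C.
The 6th edge added is C—F.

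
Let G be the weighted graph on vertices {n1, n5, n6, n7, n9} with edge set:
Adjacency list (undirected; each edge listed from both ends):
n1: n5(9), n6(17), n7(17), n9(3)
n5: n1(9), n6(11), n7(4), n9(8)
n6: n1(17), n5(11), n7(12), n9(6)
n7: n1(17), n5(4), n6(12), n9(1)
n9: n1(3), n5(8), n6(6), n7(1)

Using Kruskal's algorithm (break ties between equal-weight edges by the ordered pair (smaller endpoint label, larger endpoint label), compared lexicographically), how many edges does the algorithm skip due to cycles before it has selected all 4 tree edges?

Kruskal: consider edges lightest-first.
n7-n9 (1): add — endpoints in different components.
n1-n9 (3): add — endpoints in different components.
n5-n7 (4): add — endpoints in different components.
n6-n9 (6): add — endpoints in different components.
Edges rejected before the tree was complete: 0.

0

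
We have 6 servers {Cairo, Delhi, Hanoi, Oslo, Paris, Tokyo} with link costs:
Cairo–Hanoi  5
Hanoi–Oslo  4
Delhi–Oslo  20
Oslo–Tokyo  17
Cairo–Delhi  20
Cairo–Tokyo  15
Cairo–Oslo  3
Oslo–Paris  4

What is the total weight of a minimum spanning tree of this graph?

Prim, starting at Paris.
Step 1: cheapest edge leaving the tree is Oslo–Paris (4); add Oslo.
Step 2: cheapest edge leaving the tree is Cairo–Oslo (3); add Cairo.
Step 3: cheapest edge leaving the tree is Hanoi–Oslo (4); add Hanoi.
Step 4: cheapest edge leaving the tree is Cairo–Tokyo (15); add Tokyo.
Step 5: cheapest edge leaving the tree is Cairo–Delhi (20); add Delhi.
MST edges: Oslo–Paris, Cairo–Oslo, Hanoi–Oslo, Cairo–Tokyo, Cairo–Delhi; total weight 4+3+4+15+20 = 46.

46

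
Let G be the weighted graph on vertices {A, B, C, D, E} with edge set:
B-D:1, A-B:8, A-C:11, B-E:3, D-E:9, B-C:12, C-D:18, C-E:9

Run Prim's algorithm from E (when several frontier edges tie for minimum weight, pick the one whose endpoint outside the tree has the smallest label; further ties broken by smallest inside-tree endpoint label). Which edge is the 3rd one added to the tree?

Prim's algorithm from E:
Step 1: cheapest edge leaving the tree is B-E (3); add B.
Step 2: cheapest edge leaving the tree is B-D (1); add D.
Step 3: cheapest edge leaving the tree is A-B (8); add A.
Step 4: cheapest edge leaving the tree is C-E (9); add C.
The 3rd edge added is A-B.

A-B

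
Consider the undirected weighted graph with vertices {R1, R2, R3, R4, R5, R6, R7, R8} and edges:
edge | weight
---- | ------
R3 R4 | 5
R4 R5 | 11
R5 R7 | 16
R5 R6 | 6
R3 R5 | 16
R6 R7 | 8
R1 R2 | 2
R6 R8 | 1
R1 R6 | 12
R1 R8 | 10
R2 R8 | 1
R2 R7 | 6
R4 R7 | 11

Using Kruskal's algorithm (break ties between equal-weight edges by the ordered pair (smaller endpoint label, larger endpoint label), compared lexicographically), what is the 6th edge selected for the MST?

R5-R6

Kruskal's algorithm — process edges by increasing weight (ties by edge label):
R2 R8 (1): add — endpoints in different components.
R6 R8 (1): add — endpoints in different components.
R1 R2 (2): add — endpoints in different components.
R3 R4 (5): add — endpoints in different components.
R2 R7 (6): add — endpoints in different components.
R5 R6 (6): add — endpoints in different components.
R6 R7 (8): skip — R6 and R7 already connected.
R1 R8 (10): skip — R8 and R1 already connected.
R4 R5 (11): add — endpoints in different components.
The 6th edge added is R5 R6.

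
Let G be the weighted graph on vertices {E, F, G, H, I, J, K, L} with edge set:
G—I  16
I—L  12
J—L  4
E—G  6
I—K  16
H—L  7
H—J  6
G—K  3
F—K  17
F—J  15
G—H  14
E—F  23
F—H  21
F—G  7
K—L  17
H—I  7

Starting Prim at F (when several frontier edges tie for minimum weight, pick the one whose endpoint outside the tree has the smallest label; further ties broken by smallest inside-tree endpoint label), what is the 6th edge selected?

J-L

Grow the tree from F using Prim:
Step 1: cheapest edge leaving the tree is F—G (7); add G.
Step 2: cheapest edge leaving the tree is G—K (3); add K.
Step 3: cheapest edge leaving the tree is E—G (6); add E.
Step 4: cheapest edge leaving the tree is G—H (14); add H.
Step 5: cheapest edge leaving the tree is H—J (6); add J.
Step 6: cheapest edge leaving the tree is J—L (4); add L.
Step 7: cheapest edge leaving the tree is H—I (7); add I.
The 6th edge added is J—L.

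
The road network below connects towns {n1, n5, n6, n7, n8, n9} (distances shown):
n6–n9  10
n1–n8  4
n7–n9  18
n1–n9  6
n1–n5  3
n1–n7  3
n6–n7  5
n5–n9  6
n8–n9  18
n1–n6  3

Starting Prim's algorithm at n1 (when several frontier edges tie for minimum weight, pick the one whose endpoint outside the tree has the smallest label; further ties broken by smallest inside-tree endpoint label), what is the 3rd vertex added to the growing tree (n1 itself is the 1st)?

Prim's algorithm from n1:
Step 1: cheapest edge leaving the tree is n1–n5 (3); add n5.
Step 2: cheapest edge leaving the tree is n1–n6 (3); add n6.
Step 3: cheapest edge leaving the tree is n1–n7 (3); add n7.
Step 4: cheapest edge leaving the tree is n1–n8 (4); add n8.
Step 5: cheapest edge leaving the tree is n1–n9 (6); add n9.
Vertex order: n1, n5, n6, n7, n8, n9. The 3rd vertex is n6.

n6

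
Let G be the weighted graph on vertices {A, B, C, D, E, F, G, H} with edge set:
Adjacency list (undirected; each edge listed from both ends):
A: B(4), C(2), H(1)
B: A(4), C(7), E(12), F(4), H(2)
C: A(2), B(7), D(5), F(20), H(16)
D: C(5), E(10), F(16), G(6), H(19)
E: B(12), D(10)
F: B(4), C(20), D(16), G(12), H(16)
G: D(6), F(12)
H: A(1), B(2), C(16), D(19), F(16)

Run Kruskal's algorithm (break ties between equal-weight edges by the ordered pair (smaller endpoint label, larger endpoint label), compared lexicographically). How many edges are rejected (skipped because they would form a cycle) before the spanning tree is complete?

2

Kruskal: consider edges lightest-first.
A H (1): add — endpoints in different components.
A C (2): add — endpoints in different components.
B H (2): add — endpoints in different components.
A B (4): skip — A and B already connected.
B F (4): add — endpoints in different components.
C D (5): add — endpoints in different components.
D G (6): add — endpoints in different components.
B C (7): skip — B and C already connected.
D E (10): add — endpoints in different components.
Edges rejected before the tree was complete: 2.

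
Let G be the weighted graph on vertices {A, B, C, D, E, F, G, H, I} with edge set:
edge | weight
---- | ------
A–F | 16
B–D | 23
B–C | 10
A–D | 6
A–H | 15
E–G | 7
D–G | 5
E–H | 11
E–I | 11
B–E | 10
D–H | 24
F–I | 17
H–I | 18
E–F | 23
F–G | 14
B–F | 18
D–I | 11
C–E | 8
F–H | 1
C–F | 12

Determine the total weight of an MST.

Kruskal's algorithm — process edges by increasing weight (ties by edge label):
F–H (1): add — endpoints in different components.
D–G (5): add — endpoints in different components.
A–D (6): add — endpoints in different components.
E–G (7): add — endpoints in different components.
C–E (8): add — endpoints in different components.
B–C (10): add — endpoints in different components.
B–E (10): skip — B and E already connected.
D–I (11): add — endpoints in different components.
E–H (11): add — endpoints in different components.
MST edges: F–H, D–G, A–D, E–G, C–E, B–C, D–I, E–H; total weight 1+5+6+7+8+10+11+11 = 59.

59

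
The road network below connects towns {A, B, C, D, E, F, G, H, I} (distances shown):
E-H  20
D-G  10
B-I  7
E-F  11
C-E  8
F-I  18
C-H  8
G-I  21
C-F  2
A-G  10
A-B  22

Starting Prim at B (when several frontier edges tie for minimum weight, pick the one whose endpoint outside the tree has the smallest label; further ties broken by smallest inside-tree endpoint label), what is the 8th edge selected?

D-G

Prim's algorithm from B:
Step 1: frontier [B-I 7, A-B 22] → take B-I (7); add I.
Step 2: frontier [A-B 22, F-I 18, G-I 21] → take F-I (18); add F.
Step 3: frontier [A-B 22, C-F 2, E-F 11, G-I 21] → take C-F (2); add C.
Step 4: frontier [A-B 22, C-E 8, C-H 8, E-F 11, G-I 21] → take C-E (8); add E.
Step 5: frontier [A-B 22, C-H 8, E-H 20, G-I 21] → take C-H (8); add H.
Step 6: frontier [A-B 22, G-I 21] → take G-I (21); add G.
Step 7: frontier [A-B 22, A-G 10, D-G 10] → take A-G (10); add A.
Step 8: frontier [D-G 10] → take D-G (10); add D.
The 8th edge added is D-G.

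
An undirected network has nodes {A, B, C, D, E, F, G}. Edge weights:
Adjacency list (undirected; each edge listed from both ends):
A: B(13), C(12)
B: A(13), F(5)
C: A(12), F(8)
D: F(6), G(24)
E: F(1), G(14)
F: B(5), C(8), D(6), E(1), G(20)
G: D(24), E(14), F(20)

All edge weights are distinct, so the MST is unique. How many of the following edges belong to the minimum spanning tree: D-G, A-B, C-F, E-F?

Kruskal's algorithm — process edges by increasing weight (ties by edge label):
E-F (1): add — endpoints in different components.
B-F (5): add — endpoints in different components.
D-F (6): add — endpoints in different components.
C-F (8): add — endpoints in different components.
A-C (12): add — endpoints in different components.
A-B (13): skip — A and B already connected.
E-G (14): add — endpoints in different components.
MST edge set: {E-F, B-F, D-F, C-F, A-C, E-G}.
Of the listed edges, {C-F, E-F} are in the MST → 2.

2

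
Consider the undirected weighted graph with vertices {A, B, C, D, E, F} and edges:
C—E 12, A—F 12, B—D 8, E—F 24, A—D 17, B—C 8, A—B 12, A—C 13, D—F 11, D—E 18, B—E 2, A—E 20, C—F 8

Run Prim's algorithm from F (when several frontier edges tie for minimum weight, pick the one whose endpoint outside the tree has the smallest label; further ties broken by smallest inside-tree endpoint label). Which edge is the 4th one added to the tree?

B-D

Grow the tree from F using Prim:
Step 1: frontier [C—F 8, D—F 11, A—F 12, E—F 24] → take C—F (8); add C.
Step 2: frontier [B—C 8, C—E 12, A—C 13, D—F 11, A—F 12, E—F 24] → take B—C (8); add B.
Step 3: frontier [B—E 2, B—D 8, A—B 12, C—E 12, A—C 13, D—F 11, A—F 12, E—F 24] → take B—E (2); add E.
Step 4: frontier [B—D 8, A—B 12, A—C 13, D—E 18, A—E 20, D—F 11, A—F 12] → take B—D (8); add D.
Step 5: frontier [A—B 12, A—C 13, A—D 17, A—E 20, A—F 12] → take A—B (12); add A.
The 4th edge added is B—D.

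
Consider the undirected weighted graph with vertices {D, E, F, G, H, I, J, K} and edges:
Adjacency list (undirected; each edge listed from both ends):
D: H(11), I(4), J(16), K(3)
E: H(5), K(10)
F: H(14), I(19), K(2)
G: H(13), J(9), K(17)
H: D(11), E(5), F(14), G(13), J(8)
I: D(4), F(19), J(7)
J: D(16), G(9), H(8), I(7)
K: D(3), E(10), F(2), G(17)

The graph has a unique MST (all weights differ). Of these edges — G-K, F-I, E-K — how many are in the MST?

0

Sort edges by weight, then run Kruskal:
F-K (2): add — endpoints in different components.
D-K (3): add — endpoints in different components.
D-I (4): add — endpoints in different components.
E-H (5): add — endpoints in different components.
I-J (7): add — endpoints in different components.
H-J (8): add — endpoints in different components.
G-J (9): add — endpoints in different components.
MST edge set: {F-K, D-K, D-I, E-H, I-J, H-J, G-J}.
Of the listed edges, {} are in the MST → 0.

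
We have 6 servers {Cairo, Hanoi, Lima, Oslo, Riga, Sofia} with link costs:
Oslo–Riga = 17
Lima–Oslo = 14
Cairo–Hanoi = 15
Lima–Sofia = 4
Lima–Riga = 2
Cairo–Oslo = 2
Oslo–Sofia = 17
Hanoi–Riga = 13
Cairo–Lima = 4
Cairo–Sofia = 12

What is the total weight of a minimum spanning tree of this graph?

Kruskal: consider edges lightest-first.
Cairo–Oslo (2): add — endpoints in different components.
Lima–Riga (2): add — endpoints in different components.
Cairo–Lima (4): add — endpoints in different components.
Lima–Sofia (4): add — endpoints in different components.
Cairo–Sofia (12): skip — Cairo and Sofia already connected.
Hanoi–Riga (13): add — endpoints in different components.
MST edges: Cairo–Oslo, Lima–Riga, Cairo–Lima, Lima–Sofia, Hanoi–Riga; total weight 2+2+4+4+13 = 25.

25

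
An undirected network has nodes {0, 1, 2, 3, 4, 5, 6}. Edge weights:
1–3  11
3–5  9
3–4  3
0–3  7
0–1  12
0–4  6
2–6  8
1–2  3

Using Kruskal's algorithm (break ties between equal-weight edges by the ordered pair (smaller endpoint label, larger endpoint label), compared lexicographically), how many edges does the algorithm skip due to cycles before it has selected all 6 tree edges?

1

Kruskal's algorithm — process edges by increasing weight (ties by edge label):
1–2 (3): add. Components now {0} {1,2} {3} {4} {5} {6}
3–4 (3): add. Components now {0} {1,2} {3,4} {5} {6}
0–4 (6): add. Components now {0,3,4} {1,2} {5} {6}
0–3 (7): skip — 0 and 3 already connected.
2–6 (8): add. Components now {0,3,4} {1,2,6} {5}
3–5 (9): add. Components now {0,3,4,5} {1,2,6}
1–3 (11): add. Components now {0,1,2,3,4,5,6}
Edges rejected before the tree was complete: 1.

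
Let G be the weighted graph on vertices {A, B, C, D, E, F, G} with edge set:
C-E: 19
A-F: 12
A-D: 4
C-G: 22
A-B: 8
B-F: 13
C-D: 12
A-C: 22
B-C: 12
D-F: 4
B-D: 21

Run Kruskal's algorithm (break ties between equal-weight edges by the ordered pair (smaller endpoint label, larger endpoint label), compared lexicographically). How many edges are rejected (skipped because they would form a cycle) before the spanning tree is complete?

Kruskal's algorithm — process edges by increasing weight (ties by edge label):
A-D (4): add. Components now {A,D} {B} {C} {E} {F} {G}
D-F (4): add. Components now {A,D,F} {B} {C} {E} {G}
A-B (8): add. Components now {A,B,D,F} {C} {E} {G}
A-F (12): skip — A and F already connected.
B-C (12): add. Components now {A,B,C,D,F} {E} {G}
C-D (12): skip — C and D already connected.
B-F (13): skip — B and F already connected.
C-E (19): add. Components now {A,B,C,D,E,F} {G}
B-D (21): skip — B and D already connected.
A-C (22): skip — A and C already connected.
C-G (22): add. Components now {A,B,C,D,E,F,G}
Edges rejected before the tree was complete: 5.

5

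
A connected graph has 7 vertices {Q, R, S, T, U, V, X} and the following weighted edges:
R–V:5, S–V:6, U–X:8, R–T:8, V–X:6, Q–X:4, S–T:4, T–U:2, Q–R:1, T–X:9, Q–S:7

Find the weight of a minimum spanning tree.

Prim, starting at T.
Step 1: cheapest edge leaving the tree is T–U (2); add U.
Step 2: cheapest edge leaving the tree is S–T (4); add S.
Step 3: cheapest edge leaving the tree is S–V (6); add V.
Step 4: cheapest edge leaving the tree is R–V (5); add R.
Step 5: cheapest edge leaving the tree is Q–R (1); add Q.
Step 6: cheapest edge leaving the tree is Q–X (4); add X.
MST edges: T–U, S–T, S–V, R–V, Q–R, Q–X; total weight 2+4+6+5+1+4 = 22.

22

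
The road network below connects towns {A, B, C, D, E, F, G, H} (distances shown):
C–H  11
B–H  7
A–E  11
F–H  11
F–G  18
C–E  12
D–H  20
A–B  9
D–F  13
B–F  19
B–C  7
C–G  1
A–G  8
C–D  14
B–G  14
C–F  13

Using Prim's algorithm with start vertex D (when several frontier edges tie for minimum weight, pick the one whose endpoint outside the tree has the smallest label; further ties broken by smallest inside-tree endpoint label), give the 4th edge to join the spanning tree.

Grow the tree from D using Prim:
Step 1: cheapest edge leaving the tree is D–F (13); add F.
Step 2: cheapest edge leaving the tree is F–H (11); add H.
Step 3: cheapest edge leaving the tree is B–H (7); add B.
Step 4: cheapest edge leaving the tree is B–C (7); add C.
Step 5: cheapest edge leaving the tree is C–G (1); add G.
Step 6: cheapest edge leaving the tree is A–G (8); add A.
Step 7: cheapest edge leaving the tree is A–E (11); add E.
The 4th edge added is B–C.

B-C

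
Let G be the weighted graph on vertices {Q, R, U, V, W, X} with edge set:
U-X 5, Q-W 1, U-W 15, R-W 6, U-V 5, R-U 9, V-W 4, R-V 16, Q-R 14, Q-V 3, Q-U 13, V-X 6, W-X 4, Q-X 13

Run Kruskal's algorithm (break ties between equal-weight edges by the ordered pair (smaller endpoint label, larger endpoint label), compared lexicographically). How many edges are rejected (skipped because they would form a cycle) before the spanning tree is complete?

2

Sort edges by weight, then run Kruskal:
Q-W (1): add — endpoints in different components.
Q-V (3): add — endpoints in different components.
V-W (4): skip — V and W already connected.
W-X (4): add — endpoints in different components.
U-V (5): add — endpoints in different components.
U-X (5): skip — X and U already connected.
R-W (6): add — endpoints in different components.
Edges rejected before the tree was complete: 2.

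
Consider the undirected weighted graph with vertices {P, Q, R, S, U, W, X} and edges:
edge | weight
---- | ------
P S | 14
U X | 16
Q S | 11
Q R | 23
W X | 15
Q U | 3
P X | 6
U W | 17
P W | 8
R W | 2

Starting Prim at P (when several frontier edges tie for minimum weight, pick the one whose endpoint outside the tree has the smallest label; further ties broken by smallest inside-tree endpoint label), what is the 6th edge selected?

Q-U

Prim's algorithm from P:
Step 1: frontier [P X 6, P W 8, P S 14] → take P X (6); add X.
Step 2: frontier [P W 8, P S 14, W X 15, U X 16] → take P W (8); add W.
Step 3: frontier [P S 14, R W 2, U W 17, U X 16] → take R W (2); add R.
Step 4: frontier [P S 14, Q R 23, U W 17, U X 16] → take P S (14); add S.
Step 5: frontier [Q R 23, Q S 11, U W 17, U X 16] → take Q S (11); add Q.
Step 6: frontier [Q U 3, U W 17, U X 16] → take Q U (3); add U.
The 6th edge added is Q U.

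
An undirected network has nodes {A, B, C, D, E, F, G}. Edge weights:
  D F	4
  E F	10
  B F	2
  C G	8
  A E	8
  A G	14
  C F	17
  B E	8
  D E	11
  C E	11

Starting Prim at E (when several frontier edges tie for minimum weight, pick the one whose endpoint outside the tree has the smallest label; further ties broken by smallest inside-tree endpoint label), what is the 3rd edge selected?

B-F

Prim, starting at E.
Step 1: cheapest edge leaving the tree is A E (8); add A.
Step 2: cheapest edge leaving the tree is B E (8); add B.
Step 3: cheapest edge leaving the tree is B F (2); add F.
Step 4: cheapest edge leaving the tree is D F (4); add D.
Step 5: cheapest edge leaving the tree is C E (11); add C.
Step 6: cheapest edge leaving the tree is C G (8); add G.
The 3rd edge added is B F.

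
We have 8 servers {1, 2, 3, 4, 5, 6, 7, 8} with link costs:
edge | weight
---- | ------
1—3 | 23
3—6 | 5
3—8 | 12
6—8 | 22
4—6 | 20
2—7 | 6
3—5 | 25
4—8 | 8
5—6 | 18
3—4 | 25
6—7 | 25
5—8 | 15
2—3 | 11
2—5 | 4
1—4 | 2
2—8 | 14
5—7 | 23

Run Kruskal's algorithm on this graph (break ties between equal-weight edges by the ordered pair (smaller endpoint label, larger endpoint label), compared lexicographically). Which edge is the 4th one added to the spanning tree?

Sort edges by weight, then run Kruskal:
1—4 (2): add — endpoints in different components.
2—5 (4): add — endpoints in different components.
3—6 (5): add — endpoints in different components.
2—7 (6): add — endpoints in different components.
4—8 (8): add — endpoints in different components.
2—3 (11): add — endpoints in different components.
3—8 (12): add — endpoints in different components.
The 4th edge added is 2—7.

2-7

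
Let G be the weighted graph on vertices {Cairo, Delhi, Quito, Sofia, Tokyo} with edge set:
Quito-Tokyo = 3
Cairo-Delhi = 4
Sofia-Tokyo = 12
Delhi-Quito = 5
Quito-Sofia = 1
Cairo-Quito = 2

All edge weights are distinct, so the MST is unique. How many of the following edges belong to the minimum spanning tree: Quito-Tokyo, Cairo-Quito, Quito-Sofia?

3

Sort edges by weight, then run Kruskal:
Quito-Sofia (1): add. Components now {Tokyo} {Quito,Sofia} {Delhi} {Cairo}
Cairo-Quito (2): add. Components now {Tokyo} {Cairo,Quito,Sofia} {Delhi}
Quito-Tokyo (3): add. Components now {Cairo,Quito,Sofia,Tokyo} {Delhi}
Cairo-Delhi (4): add. Components now {Cairo,Delhi,Quito,Sofia,Tokyo}
MST edge set: {Quito-Sofia, Cairo-Quito, Quito-Tokyo, Cairo-Delhi}.
Of the listed edges, {Quito-Tokyo, Cairo-Quito, Quito-Sofia} are in the MST → 3.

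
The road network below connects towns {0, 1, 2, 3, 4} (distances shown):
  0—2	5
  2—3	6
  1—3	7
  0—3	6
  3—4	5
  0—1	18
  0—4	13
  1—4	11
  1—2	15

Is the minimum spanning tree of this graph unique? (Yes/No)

No

Kruskal's algorithm — process edges by increasing weight (ties by edge label):
0—2 (5): add. Components now {0,2} {1} {3} {4}
3—4 (5): add. Components now {0,2} {1} {3,4}
0—3 (6): add. Components now {0,2,3,4} {1}
2—3 (6): skip — 2 and 3 already connected.
1—3 (7): add. Components now {0,1,2,3,4}
Non-tree edge 2—3 has weight 6, equal to the heaviest edge on its tree cycle — swapping gives another MST of the same weight. Not unique.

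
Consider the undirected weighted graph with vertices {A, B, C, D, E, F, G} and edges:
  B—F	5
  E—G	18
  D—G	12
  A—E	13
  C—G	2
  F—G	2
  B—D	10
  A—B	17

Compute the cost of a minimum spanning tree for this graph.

49

Kruskal's algorithm — process edges by increasing weight (ties by edge label):
C—G (2): add. Components now {A} {B} {C,G} {D} {E} {F}
F—G (2): add. Components now {A} {B} {C,F,G} {D} {E}
B—F (5): add. Components now {A} {B,C,F,G} {D} {E}
B—D (10): add. Components now {A} {B,C,D,F,G} {E}
D—G (12): skip — D and G already connected.
A—E (13): add. Components now {A,E} {B,C,D,F,G}
A—B (17): add. Components now {A,B,C,D,E,F,G}
MST edges: C—G, F—G, B—F, B—D, A—E, A—B; total weight 2+2+5+10+13+17 = 49.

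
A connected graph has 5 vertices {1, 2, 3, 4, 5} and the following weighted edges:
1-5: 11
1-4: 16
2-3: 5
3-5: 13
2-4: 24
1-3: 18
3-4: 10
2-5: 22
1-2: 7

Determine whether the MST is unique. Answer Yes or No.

Yes

Kruskal's algorithm — process edges by increasing weight (ties by edge label):
2-3 (5): add — endpoints in different components.
1-2 (7): add — endpoints in different components.
3-4 (10): add — endpoints in different components.
1-5 (11): add — endpoints in different components.
Every non-tree edge has weight strictly greater than the heaviest edge on the tree path between its endpoints, so the MST is unique.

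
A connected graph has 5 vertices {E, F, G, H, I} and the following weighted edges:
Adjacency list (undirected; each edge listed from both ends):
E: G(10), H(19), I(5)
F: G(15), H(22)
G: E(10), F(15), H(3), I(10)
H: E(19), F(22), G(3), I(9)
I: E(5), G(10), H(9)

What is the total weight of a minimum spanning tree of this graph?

32

Prim's algorithm from F:
Step 1: cheapest edge leaving the tree is F—G (15); add G.
Step 2: cheapest edge leaving the tree is G—H (3); add H.
Step 3: cheapest edge leaving the tree is H—I (9); add I.
Step 4: cheapest edge leaving the tree is E—I (5); add E.
MST edges: F—G, G—H, H—I, E—I; total weight 15+3+9+5 = 32.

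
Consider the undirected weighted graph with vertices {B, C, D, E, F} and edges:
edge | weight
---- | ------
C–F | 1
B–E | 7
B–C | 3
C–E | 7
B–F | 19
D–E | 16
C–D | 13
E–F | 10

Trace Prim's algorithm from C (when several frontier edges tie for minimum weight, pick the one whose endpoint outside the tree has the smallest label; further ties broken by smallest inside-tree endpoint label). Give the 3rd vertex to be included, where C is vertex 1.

B

Prim's algorithm from C:
Step 1: frontier [C–F 1, B–C 3, C–E 7, C–D 13] → take C–F (1); add F.
Step 2: frontier [B–C 3, C–E 7, C–D 13, E–F 10, B–F 19] → take B–C (3); add B.
Step 3: frontier [B–E 7, C–E 7, C–D 13, E–F 10] → take B–E (7); add E.
Step 4: frontier [C–D 13, D–E 16] → take C–D (13); add D.
Vertex order: C, F, B, E, D. The 3rd vertex is B.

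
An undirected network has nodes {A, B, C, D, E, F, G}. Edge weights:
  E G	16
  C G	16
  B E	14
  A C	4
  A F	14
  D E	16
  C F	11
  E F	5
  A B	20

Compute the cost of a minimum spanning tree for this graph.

66

Prim's algorithm from C:
Step 1: cheapest edge leaving the tree is A C (4); add A.
Step 2: cheapest edge leaving the tree is C F (11); add F.
Step 3: cheapest edge leaving the tree is E F (5); add E.
Step 4: cheapest edge leaving the tree is B E (14); add B.
Step 5: cheapest edge leaving the tree is D E (16); add D.
Step 6: cheapest edge leaving the tree is C G (16); add G.
MST edges: A C, C F, E F, B E, D E, C G; total weight 4+11+5+14+16+16 = 66.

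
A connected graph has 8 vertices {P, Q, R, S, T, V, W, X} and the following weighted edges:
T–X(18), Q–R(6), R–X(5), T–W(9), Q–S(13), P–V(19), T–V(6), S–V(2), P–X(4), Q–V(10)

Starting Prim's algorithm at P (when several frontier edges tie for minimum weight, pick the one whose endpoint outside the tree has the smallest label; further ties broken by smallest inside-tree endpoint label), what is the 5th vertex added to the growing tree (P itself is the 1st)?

V

Prim's algorithm from P:
Step 1: frontier [P–X 4, P–V 19] → take P–X (4); add X.
Step 2: frontier [P–V 19, R–X 5, T–X 18] → take R–X (5); add R.
Step 3: frontier [P–V 19, Q–R 6, T–X 18] → take Q–R (6); add Q.
Step 4: frontier [P–V 19, Q–V 10, Q–S 13, T–X 18] → take Q–V (10); add V.
Step 5: frontier [Q–S 13, S–V 2, T–V 6, T–X 18] → take S–V (2); add S.
Step 6: frontier [T–V 6, T–X 18] → take T–V (6); add T.
Step 7: frontier [T–W 9] → take T–W (9); add W.
Vertex order: P, X, R, Q, V, S, T, W. The 5th vertex is V.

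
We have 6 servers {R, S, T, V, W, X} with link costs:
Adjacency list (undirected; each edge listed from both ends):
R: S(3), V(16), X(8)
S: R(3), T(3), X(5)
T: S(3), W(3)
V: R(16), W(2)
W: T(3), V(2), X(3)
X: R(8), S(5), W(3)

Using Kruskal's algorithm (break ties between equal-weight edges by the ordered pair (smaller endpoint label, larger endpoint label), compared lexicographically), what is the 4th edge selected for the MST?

T-W

Kruskal: consider edges lightest-first.
V-W (2): add. Components now {V,W} {X} {T} {S} {R}
R-S (3): add. Components now {V,W} {X} {T} {R,S}
S-T (3): add. Components now {V,W} {X} {R,S,T}
T-W (3): add. Components now {R,S,T,V,W} {X}
W-X (3): add. Components now {R,S,T,V,W,X}
The 4th edge added is T-W.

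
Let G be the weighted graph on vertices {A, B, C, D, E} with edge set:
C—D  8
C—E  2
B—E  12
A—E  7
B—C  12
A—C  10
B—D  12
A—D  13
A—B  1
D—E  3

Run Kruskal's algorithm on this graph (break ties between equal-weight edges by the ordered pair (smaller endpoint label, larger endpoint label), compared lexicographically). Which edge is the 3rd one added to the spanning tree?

D-E

Sort edges by weight, then run Kruskal:
A—B (1): add — endpoints in different components.
C—E (2): add — endpoints in different components.
D—E (3): add — endpoints in different components.
A—E (7): add — endpoints in different components.
The 3rd edge added is D—E.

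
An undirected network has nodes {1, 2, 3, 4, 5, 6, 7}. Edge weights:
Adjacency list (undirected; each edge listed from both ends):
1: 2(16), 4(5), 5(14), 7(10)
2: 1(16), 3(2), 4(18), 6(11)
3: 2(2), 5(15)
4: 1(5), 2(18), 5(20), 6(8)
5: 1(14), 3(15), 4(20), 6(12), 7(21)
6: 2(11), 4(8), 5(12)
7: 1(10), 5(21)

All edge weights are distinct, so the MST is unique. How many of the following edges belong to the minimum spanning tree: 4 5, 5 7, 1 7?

Kruskal's algorithm — process edges by increasing weight (ties by edge label):
2 3 (2): add — endpoints in different components.
1 4 (5): add — endpoints in different components.
4 6 (8): add — endpoints in different components.
1 7 (10): add — endpoints in different components.
2 6 (11): add — endpoints in different components.
5 6 (12): add — endpoints in different components.
MST edge set: {2 3, 1 4, 4 6, 1 7, 2 6, 5 6}.
Of the listed edges, {1 7} are in the MST → 1.

1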